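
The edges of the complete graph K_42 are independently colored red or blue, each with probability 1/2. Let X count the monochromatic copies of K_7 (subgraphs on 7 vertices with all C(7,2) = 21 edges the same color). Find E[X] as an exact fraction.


Let X = Σ_S X_S over the C(42, 7) = 26978328 subsets S of size 7, where X_S = 1 if the K_7 on S is monochromatic.
For a fixed S, the K_7 on S has C(7, 2) = 21 edges. P[all 21 edges red] = (1/2)^21, and likewise for blue, so P[monochromatic] = 2·(1/2)^21 = 2^{1 − 21} = 1/1048576.
By linearity: E[X] = C(42, 7) · 2^{1 − 21} = 26978328 · 1/1048576 = 3372291/131072.
Numerically: E[X] ≈ 25.7285.

E[X] = C(42,7)·2^(1−C(7,2)) = 3372291/131072 ≈ 25.7285.


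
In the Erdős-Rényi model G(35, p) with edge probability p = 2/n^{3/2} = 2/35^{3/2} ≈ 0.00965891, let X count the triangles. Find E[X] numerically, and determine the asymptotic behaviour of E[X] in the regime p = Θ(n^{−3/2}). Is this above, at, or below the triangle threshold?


Number of potential triangles: C(35, 3) = 6545.
Each occurs with probability p³ ≈ (0.00965891)³ ≈ 9.01122404e-07.
By linearity: E[X] = C(35, 3)·p³ ≈ 6545 · 9.01122404e-07 ≈ 0.005898.
Since α = 3/2 > 1, p = c/n^{3/2} = o(1/n) is below the triangle threshold p ~ 1/n. Asymptotically E[X] ~ (c³/6)·n^{3(1−α)} = (2³/6)·n^{-1.5} → 0, so by Markov's inequality G has no triangles w.h.p.

E[X] ≈ 0.005898; in regime p = Θ(1/n^{3/2}) E[X] tends to 0 (below the triangle threshold p ~ 1/n).


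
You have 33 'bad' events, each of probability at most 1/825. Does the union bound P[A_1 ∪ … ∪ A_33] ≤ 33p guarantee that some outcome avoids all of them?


Union bound: P[∪_{i=1}^{33} A_i] ≤ Σ_i P[A_i] ≤ 33·p = 33·(1/825) = 1/25.
Numerically: 1/25 ≈ 0.04000.
Is 1/25 < 1? YES.
Since P[∪ A_i] ≤ 1/25 < 1, the complement has P[∩ A_i^c] ≥ 1 − 1/25 = 24/25 > 0, so some outcome avoids every A_i.

33·p = 1/25 ≈ 0.04000; existence CERTIFIED by the union bound.


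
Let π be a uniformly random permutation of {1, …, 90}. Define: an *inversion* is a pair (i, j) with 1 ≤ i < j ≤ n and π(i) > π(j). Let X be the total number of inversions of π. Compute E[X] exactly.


Write X = Σ X_I over the C(90, 2) = 4005 pairs i < j, with X_I the indicator of one inversion.
There are 4005 indicators.
For each fixed pair i < j, the values π(i) and π(j) are two distinct elements of {1, …, 90} in uniformly random order; by symmetry P[π(i) > π(j)] = 1/2.
By linearity: E[X] = 4005 · (1/2) = C(90, 2) · (1/2) = 4005/2 = 4005/2 ≈ 2002.5000.

E[X] = 4005/2 = 2002.5000.


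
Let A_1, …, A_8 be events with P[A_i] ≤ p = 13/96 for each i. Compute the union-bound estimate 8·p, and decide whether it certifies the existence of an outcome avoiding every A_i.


Union bound: P[∪_{i=1}^{8} A_i] ≤ Σ_i P[A_i] ≤ 8·p = 8·(13/96) = 13/12.
Numerically: 13/12 ≈ 1.083.
Is 13/12 < 1? NO.
Since the bound 13/12 is ≥ 1, the union bound is uninformative here; it does NOT by itself certify existence.

8·p = 13/12 ≈ 1.083; existence NOT certified by the union bound.


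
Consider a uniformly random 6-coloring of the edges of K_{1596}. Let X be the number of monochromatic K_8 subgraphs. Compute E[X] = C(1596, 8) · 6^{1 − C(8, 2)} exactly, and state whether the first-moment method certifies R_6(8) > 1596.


E[X] = C(1596, 8) · 6^{1 − 28} = 1025915067760710553965 · 6^{−27} = 1025915067760710553965/1023490369077469249536.
As a reduced fraction: E[X] = 37996854361507798295/37907050706572935168 ≈ 1.0024.
Is E[X] < 1? NO.
Since E[X] ≥ 1, the first-moment bound is inconclusive at n = 1596; it does NOT by itself certify R_6(8) > 1596.

E[X] = 37996854361507798295/37907050706572935168 ≈ 1.0024; E[X] ≥ 1; first-moment method inconclusive here.


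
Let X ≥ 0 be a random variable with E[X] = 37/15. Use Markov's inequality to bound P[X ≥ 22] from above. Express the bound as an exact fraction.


μ = E[X] = 37/15, a = 22.
Markov: P[X ≥ 22] ≤ μ/a = (37/15)/22 = 37/330.
Numerically: ≈ 0.1121.
(Since a = 22 > μ = 2.4667, the bound 37/330 is < 1 and informative.)

P[X ≥ 22] ≤ 37/330 ≈ 0.1121.


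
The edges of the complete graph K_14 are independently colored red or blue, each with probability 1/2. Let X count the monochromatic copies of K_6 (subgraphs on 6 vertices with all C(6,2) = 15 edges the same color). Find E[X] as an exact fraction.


Let X = Σ_S X_S over the C(14, 6) = 3003 subsets S of size 6, where X_S = 1 if the K_6 on S is monochromatic.
For a fixed S, the K_6 on S has C(6, 2) = 15 edges. P[all 15 edges red] = (1/2)^15, and likewise for blue, so P[monochromatic] = 2·(1/2)^15 = 2^{1 − 15} = 1/16384.
By linearity: E[X] = C(14, 6) · 2^{1 − 15} = 3003 · 1/16384 = 3003/16384.
Numerically: E[X] ≈ 0.183289.

E[X] = C(14,6)·2^(1−C(6,2)) = 3003/16384 ≈ 0.183289.


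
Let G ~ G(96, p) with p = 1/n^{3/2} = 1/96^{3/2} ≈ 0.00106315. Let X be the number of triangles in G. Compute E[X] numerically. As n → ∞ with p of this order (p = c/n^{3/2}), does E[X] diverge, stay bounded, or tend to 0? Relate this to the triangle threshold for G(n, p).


Number of potential triangles: C(96, 3) = 142880.
Each occurs with probability p³ ≈ (0.00106315)³ ≈ 1.20165404e-09.
By linearity: E[X] = C(96, 3)·p³ ≈ 142880 · 1.20165404e-09 ≈ 0.000172.
Since α = 3/2 > 1, p = c/n^{3/2} = o(1/n) is below the triangle threshold p ~ 1/n. Asymptotically E[X] ~ (c³/6)·n^{3(1−α)} = (1³/6)·n^{-1.5} → 0, so by Markov's inequality G has no triangles w.h.p.

E[X] ≈ 0.000172; in regime p = Θ(1/n^{3/2}) E[X] tends to 0 (below the triangle threshold p ~ 1/n).


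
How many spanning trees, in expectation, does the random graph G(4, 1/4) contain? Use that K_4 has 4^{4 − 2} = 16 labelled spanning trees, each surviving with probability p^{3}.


K_4 has 4^{4 − 2} = 16 labelled spanning trees.
For each such spanning tree H, let X_H = 1 if all 3 edges of H are present in G. Then P[X_H = 1] = p^{3} = (1/4)^{3} = 1/64.
Summing the indicators: E[X] = Σ_H E[X_H] = 16 · p^{3} = 16 · 1/64 = 1/4.
Numerically: E[X] ≈ 0.25.

E[X] = 16 · (1/4)^{3} = 1/4 ≈ 0.25.


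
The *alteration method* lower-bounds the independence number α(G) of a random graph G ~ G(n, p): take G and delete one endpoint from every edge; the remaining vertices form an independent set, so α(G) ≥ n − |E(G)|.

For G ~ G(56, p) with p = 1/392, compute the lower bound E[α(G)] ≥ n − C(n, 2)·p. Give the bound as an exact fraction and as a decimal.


E[|E(G)|] = C(56, 2)·p = 1540 · (1/392) = 55/14.
E[α(G)] ≥ n − E[|E(G)|] = 56 − 55/14 = 729/14.
Numerically: ≈ 52.071429.
(This is only a lower bound; the true E[α(G)] may be larger.)

E[α(G)] ≥ 729/14 ≈ 52.071429.


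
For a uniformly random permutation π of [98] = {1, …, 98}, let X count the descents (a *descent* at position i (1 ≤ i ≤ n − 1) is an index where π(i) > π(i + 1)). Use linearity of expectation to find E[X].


Write X = Σ X_I over i = 1, …, 97, with X_I the indicator of one descent.
There are 97 indicators.
For each fixed i, the pair (π(i), π(i+1)) is a uniformly random ordered pair of distinct values from {1, …, 98}; by symmetry P[π(i) > π(i+1)] = 1/2.
By linearity: E[X] = 97 · (1/2) = (98 − 1) · (1/2) = 97/2 ≈ 48.5000.

E[X] = 97/2 = 48.5000.


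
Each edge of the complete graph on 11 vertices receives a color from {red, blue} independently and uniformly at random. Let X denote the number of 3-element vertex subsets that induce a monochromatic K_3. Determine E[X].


Let X = Σ_S X_S over the C(11, 3) = 165 subsets S of size 3, where X_S = 1 if the K_3 on S is monochromatic.
For a fixed S, the K_3 on S has C(3, 2) = 3 edges. P[all 3 edges red] = (1/2)^3, and likewise for blue, so P[monochromatic] = 2·(1/2)^3 = 2^{1 − 3} = 1/4.
By linearity of expectation: E[X] = C(11, 3) · 2^{1 − 3} = 165 · 1/4 = 165/4.
Numerically: E[X] ≈ 41.25000.

E[X] = C(11,3)·2^(1−C(3,2)) = 165/4 ≈ 41.25000.


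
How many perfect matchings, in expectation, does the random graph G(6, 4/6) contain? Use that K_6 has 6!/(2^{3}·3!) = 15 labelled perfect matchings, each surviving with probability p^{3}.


K_6 has 6!/(2^{3}·3!) = 15 labelled perfect matchings.
For each such perfect matching H, let X_H = 1 if all 3 edges of H are present in G. Then P[X_H = 1] = p^{3} = (2/3)^{3} = 8/27.
By linearity of expectation: E[X] = Σ_H E[X_H] = 15 · p^{3} = 15 · 8/27 = 40/9.
Numerically: E[X] ≈ 4.4444.

E[X] = 15 · (2/3)^{3} = 40/9 ≈ 4.4444.


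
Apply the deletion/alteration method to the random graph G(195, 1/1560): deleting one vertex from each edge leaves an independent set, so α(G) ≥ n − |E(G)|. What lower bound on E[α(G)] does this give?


E[|E(G)|] = C(195, 2)·p = 18915 · (1/1560) = 97/8.
E[α(G)] ≥ n − E[|E(G)|] = 195 − 97/8 = 1463/8.
Numerically: ≈ 182.875000.
(This is only a lower bound; the true E[α(G)] may be larger.)

E[α(G)] ≥ 1463/8 ≈ 182.875000.


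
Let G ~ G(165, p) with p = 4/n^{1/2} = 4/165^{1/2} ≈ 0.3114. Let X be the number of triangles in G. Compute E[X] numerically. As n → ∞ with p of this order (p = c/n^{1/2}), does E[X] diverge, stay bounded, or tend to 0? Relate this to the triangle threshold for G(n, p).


Number of potential triangles: C(165, 3) = 735130.
Each occurs with probability p³ ≈ (0.3114)³ ≈ 3.01963227e-02.
By linearity: E[X] = C(165, 3)·p³ ≈ 735130 · 3.01963227e-02 ≈ 22198.222694.
Since α = 1/2 < 1, p = c/n^{1/2} ≫ 1/n is above the triangle threshold p ~ 1/n. Asymptotically E[X] ~ (c³/6)·n^{3(1−α)} = (4³/6)·n^{1.5} → ∞; triangles are abundant w.h.p.

E[X] ≈ 22198.222694; in regime p = Θ(1/n^{1/2}) E[X] diverges (above the triangle threshold p ~ 1/n).


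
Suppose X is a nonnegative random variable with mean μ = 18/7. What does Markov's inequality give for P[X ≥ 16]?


μ = E[X] = 18/7, a = 16.
Markov: P[X ≥ 16] ≤ μ/a = (18/7)/16 = 9/56.
Numerically: ≈ 0.1607.
(Since a = 16 > μ = 2.5714, the bound 9/56 is < 1 and informative.)

P[X ≥ 16] ≤ 9/56 ≈ 0.1607.


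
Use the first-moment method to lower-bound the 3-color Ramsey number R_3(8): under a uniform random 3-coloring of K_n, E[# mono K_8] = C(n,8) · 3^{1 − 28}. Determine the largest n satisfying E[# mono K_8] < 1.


We need C(n, 8) · 3^{1 − 28} < 1, i.e. C(n, 8) < 3^{28 − 1} = 7625597484987.
Check values of n near the boundary:
  n = 152: C(152, 8) = 5859727868575; 5859727868575 < 7625597484987? YES
  n = 153: C(153, 8) = 6183023199255; 6183023199255 < 7625597484987? YES
  n = 154: C(154, 8) = 6521818990995; 6521818990995 < 7625597484987? YES
  n = 155: C(155, 8) = 6876747915675; 6876747915675 < 7625597484987? YES
  n = 156: C(156, 8) = 7248464019225; 7248464019225 < 7625597484987? YES
  n = 157: C(157, 8) = 7637643295425; 7637643295425 < 7625597484987? NO
The largest n with C(n, 8) < 7625597484987 is n = 156 (where E[X] = 805384891025/847288609443 ≈ 0.9505). Hence R_3(8) > 156, i.e. R_3(8) ≥ 157.

Largest n = 156; hence R_3(8) > 156.


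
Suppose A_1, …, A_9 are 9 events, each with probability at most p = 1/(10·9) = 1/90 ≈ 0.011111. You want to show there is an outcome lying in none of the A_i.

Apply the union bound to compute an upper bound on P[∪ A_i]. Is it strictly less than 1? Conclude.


Union bound: P[∪_{i=1}^{9} A_i] ≤ Σ_i P[A_i] ≤ 9·p = 9·(1/90) = 1/10.
Numerically: 1/10 ≈ 0.100000.
Is 1/10 < 1? YES.
Since P[∪ A_i] ≤ 1/10 < 1, the complement has P[∩ A_i^c] ≥ 1 − 1/10 = 9/10 > 0, so some outcome avoids every A_i.

9·p = 1/10 ≈ 0.100000; existence CERTIFIED by the union bound.


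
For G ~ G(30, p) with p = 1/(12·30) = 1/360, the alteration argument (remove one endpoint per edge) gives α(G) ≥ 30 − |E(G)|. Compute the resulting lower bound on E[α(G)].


E[|E(G)|] = C(30, 2)·p = 435 · (1/360) = 29/24.
E[α(G)] ≥ n − E[|E(G)|] = 30 − 29/24 = 691/24.
Numerically: ≈ 28.791667.
(This is only a lower bound; the true E[α(G)] may be larger.)

E[α(G)] ≥ 691/24 ≈ 28.791667.


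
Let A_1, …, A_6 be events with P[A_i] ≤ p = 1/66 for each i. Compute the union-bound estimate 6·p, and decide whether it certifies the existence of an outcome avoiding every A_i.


Union bound: P[∪_{i=1}^{6} A_i] ≤ Σ_i P[A_i] ≤ 6·p = 6·(1/66) = 1/11.
Numerically: 1/11 ≈ 0.0909091.
Is 1/11 < 1? YES.
Since P[∪ A_i] ≤ 1/11 < 1, the complement has P[∩ A_i^c] ≥ 1 − 1/11 = 10/11 > 0, so some outcome avoids every A_i.

6·p = 1/11 ≈ 0.0909091; existence CERTIFIED by the union bound.


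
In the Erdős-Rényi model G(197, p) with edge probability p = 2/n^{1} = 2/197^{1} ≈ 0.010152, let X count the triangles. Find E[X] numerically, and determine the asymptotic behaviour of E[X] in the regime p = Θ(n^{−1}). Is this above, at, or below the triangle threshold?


Number of potential triangles: C(197, 3) = 1254890.
Each occurs with probability p³ ≈ (0.010152)³ ≈ 1.0463845e-06.
By linearity: E[X] = C(197, 3)·p³ ≈ 1254890 · 1.0463845e-06 ≈ 1.31310.
Here α = 1, so p = 2/n is exactly at the triangle threshold p ~ 1/n. Asymptotically E[X] → c³/6 = 2³/6 = 4/3 ≈ 1.33333, a bounded constant. In this regime the triangle count is asymptotically Poisson(c³/6).

E[X] ≈ 1.31310; in regime p = Θ(1/n^{1}) E[X] stays bounded (at the triangle threshold p ~ 1/n).


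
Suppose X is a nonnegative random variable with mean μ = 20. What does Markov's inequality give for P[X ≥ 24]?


μ = E[X] = 20, a = 24.
Markov: P[X ≥ 24] ≤ μ/a = (20)/24 = 5/6.
Numerically: ≈ 0.833.
(Since a = 24 > μ = 20.000, the bound 5/6 is < 1 and informative.)

P[X ≥ 24] ≤ 5/6 ≈ 0.833.


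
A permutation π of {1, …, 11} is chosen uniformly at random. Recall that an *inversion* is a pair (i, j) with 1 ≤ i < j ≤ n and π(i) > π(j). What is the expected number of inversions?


Write X = Σ X_I over the C(11, 2) = 55 pairs i < j, with X_I the indicator of one inversion.
There are 55 indicators.
For each fixed pair i < j, the values π(i) and π(j) are two distinct elements of {1, …, 11} in uniformly random order; by symmetry P[π(i) > π(j)] = 1/2.
By linearity: E[X] = 55 · (1/2) = C(11, 2) · (1/2) = 55/2 = 55/2 ≈ 27.50000.

E[X] = 55/2 = 27.50000.


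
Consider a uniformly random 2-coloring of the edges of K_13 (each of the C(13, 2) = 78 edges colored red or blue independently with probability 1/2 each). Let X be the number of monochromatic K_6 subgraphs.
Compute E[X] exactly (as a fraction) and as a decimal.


Let X = Σ_S X_S over the C(13, 6) = 1716 subsets S of size 6, where X_S = 1 if the K_6 on S is monochromatic.
For a fixed S, the K_6 on S has C(6, 2) = 15 edges. P[all 15 edges red] = (1/2)^15, and likewise for blue, so P[monochromatic] = 2·(1/2)^15 = 2^{1 − 15} = 1/16384.
By linearity of expectation: E[X] = C(13, 6) · 2^{1 − 15} = 1716 · 1/16384 = 429/4096.
Numerically: E[X] ≈ 0.105.

E[X] = C(13,6)·2^(1−C(6,2)) = 429/4096 ≈ 0.105.


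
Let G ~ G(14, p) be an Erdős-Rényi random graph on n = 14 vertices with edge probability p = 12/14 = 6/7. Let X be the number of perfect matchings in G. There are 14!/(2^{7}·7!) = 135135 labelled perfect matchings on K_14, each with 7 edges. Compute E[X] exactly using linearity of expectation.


K_14 has 14!/(2^{7}·7!) = 135135 labelled perfect matchings.
For each such perfect matching H, let X_H = 1 if all 7 edges of H are present in G. Then P[X_H = 1] = p^{7} = (6/7)^{7} = 279936/823543.
Summing the indicators: E[X] = Σ_H E[X_H] = 135135 · p^{7} = 135135 · 279936/823543 = 5404164480/117649.
Numerically: E[X] ≈ 45934.6.

E[X] = 135135 · (6/7)^{7} = 5404164480/117649 ≈ 45934.6.


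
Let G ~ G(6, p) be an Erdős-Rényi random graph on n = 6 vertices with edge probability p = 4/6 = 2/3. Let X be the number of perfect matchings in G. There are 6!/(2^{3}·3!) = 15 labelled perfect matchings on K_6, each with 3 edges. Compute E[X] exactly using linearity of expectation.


K_6 has 6!/(2^{3}·3!) = 15 labelled perfect matchings.
For each such perfect matching H, let X_H = 1 if all 3 edges of H are present in G. Then P[X_H = 1] = p^{3} = (2/3)^{3} = 8/27.
By linearity of expectation: E[X] = Σ_H E[X_H] = 15 · p^{3} = 15 · 8/27 = 40/9.
Numerically: E[X] ≈ 4.444.

E[X] = 15 · (2/3)^{3} = 40/9 ≈ 4.444.


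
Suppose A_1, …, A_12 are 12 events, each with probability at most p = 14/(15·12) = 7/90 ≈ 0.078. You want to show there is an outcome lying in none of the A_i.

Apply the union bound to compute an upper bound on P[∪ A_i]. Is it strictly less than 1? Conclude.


Union bound: P[∪_{i=1}^{12} A_i] ≤ Σ_i P[A_i] ≤ 12·p = 12·(7/90) = 14/15.
Numerically: 14/15 ≈ 0.933.
Is 14/15 < 1? YES.
Since P[∪ A_i] ≤ 14/15 < 1, the complement has P[∩ A_i^c] ≥ 1 − 14/15 = 1/15 > 0, so some outcome avoids every A_i.

12·p = 14/15 ≈ 0.933; existence CERTIFIED by the union bound.


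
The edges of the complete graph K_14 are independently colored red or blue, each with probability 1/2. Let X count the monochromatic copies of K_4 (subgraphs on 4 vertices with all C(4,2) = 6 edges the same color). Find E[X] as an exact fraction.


Let X = Σ_S X_S over the C(14, 4) = 1001 subsets S of size 4, where X_S = 1 if the K_4 on S is monochromatic.
For a fixed S, the K_4 on S has C(4, 2) = 6 edges. P[all 6 edges red] = (1/2)^6, and likewise for blue, so P[monochromatic] = 2·(1/2)^6 = 2^{1 − 6} = 1/32.
Summing: E[X] = C(14, 4) · 2^{1 − 6} = 1001 · 1/32 = 1001/32.
Numerically: E[X] ≈ 31.28125.

E[X] = C(14,4)·2^(1−C(4,2)) = 1001/32 ≈ 31.28125.


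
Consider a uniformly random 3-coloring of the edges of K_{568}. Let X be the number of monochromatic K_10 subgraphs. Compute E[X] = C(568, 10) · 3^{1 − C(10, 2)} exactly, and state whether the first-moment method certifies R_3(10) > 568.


E[X] = C(568, 10) · 3^{1 − 45} = 889446337783744949208 · 3^{−44} = 889446337783744949208/984770902183611232881.
As a reduced fraction: E[X] = 98827370864860549912/109418989131512359209 ≈ 0.9032013.
Is E[X] < 1? YES.
Since E[X] < 1, there exists a 3-coloring of K_{568} with no monochromatic K_10; hence R_3(10) > 568.

E[X] = 98827370864860549912/109418989131512359209 ≈ 0.9032013; E[X] < 1, so R_3(10) > 568.


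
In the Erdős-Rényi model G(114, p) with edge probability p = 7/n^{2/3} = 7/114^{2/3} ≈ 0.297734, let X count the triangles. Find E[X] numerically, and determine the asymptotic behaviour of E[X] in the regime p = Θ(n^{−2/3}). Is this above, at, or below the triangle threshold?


Number of potential triangles: C(114, 3) = 240464.
Each occurs with probability p³ ≈ (0.297734)³ ≈ 2.63927362e-02.
By linearity: E[X] = C(114, 3)·p³ ≈ 240464 · 2.63927362e-02 ≈ 6346.502924.
Since α = 2/3 < 1, p = c/n^{2/3} ≫ 1/n is above the triangle threshold p ~ 1/n. Asymptotically E[X] ~ (c³/6)·n^{3(1−α)} = (7³/6)·n^{1} → ∞; triangles are abundant w.h.p.

E[X] ≈ 6346.502924; in regime p = Θ(1/n^{2/3}) E[X] diverges (above the triangle threshold p ~ 1/n).


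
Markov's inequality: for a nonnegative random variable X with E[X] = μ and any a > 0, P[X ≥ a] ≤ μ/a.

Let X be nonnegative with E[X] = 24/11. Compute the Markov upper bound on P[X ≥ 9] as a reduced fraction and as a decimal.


μ = E[X] = 24/11, a = 9.
Markov: P[X ≥ 9] ≤ μ/a = (24/11)/9 = 8/33.
Numerically: ≈ 0.242.
(Since a = 9 > μ = 2.182, the bound 8/33 is < 1 and informative.)

P[X ≥ 9] ≤ 8/33 ≈ 0.242.


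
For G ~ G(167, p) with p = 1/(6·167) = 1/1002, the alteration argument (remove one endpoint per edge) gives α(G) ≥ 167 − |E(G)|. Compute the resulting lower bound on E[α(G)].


E[|E(G)|] = C(167, 2)·p = 13861 · (1/1002) = 83/6.
E[α(G)] ≥ n − E[|E(G)|] = 167 − 83/6 = 919/6.
Numerically: ≈ 153.1667.
(This is only a lower bound; the true E[α(G)] may be larger.)

E[α(G)] ≥ 919/6 ≈ 153.1667.


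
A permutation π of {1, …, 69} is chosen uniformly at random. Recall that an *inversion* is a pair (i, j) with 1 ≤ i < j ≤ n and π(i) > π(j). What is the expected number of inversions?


Write X = Σ X_I over the C(69, 2) = 2346 pairs i < j, with X_I the indicator of one inversion.
There are 2346 indicators.
For each fixed pair i < j, the values π(i) and π(j) are two distinct elements of {1, …, 69} in uniformly random order; by symmetry P[π(i) > π(j)] = 1/2.
By linearity: E[X] = 2346 · (1/2) = C(69, 2) · (1/2) = 2346/2 = 1173 ≈ 1173.000.

E[X] = 1173 = 1173.000.


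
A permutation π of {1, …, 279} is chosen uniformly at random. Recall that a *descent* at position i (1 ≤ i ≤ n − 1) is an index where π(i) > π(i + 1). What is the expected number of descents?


Write X = Σ X_I over i = 1, …, 278, with X_I the indicator of one descent.
There are 278 indicators.
For each fixed i, the pair (π(i), π(i+1)) is a uniformly random ordered pair of distinct values from {1, …, 279}; by symmetry P[π(i) > π(i+1)] = 1/2.
By linearity: E[X] = 278 · (1/2) = (279 − 1) · (1/2) = 139 ≈ 139.0000.

E[X] = 139 = 139.0000.


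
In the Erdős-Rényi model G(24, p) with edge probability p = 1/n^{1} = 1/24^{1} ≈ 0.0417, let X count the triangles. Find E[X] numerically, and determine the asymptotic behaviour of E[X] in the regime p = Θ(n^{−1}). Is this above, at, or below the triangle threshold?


Number of potential triangles: C(24, 3) = 2024.
Each occurs with probability p³ ≈ (0.0417)³ ≈ 7.23380e-05.
By linearity: E[X] = C(24, 3)·p³ ≈ 2024 · 7.23380e-05 ≈ 0.146.
Here α = 1, so p = 1/n is exactly at the triangle threshold p ~ 1/n. Asymptotically E[X] → c³/6 = 1³/6 = 1/6 ≈ 0.167, a bounded constant. In this regime the triangle count is asymptotically Poisson(c³/6).

E[X] ≈ 0.146; in regime p = Θ(1/n^{1}) E[X] stays bounded (at the triangle threshold p ~ 1/n).


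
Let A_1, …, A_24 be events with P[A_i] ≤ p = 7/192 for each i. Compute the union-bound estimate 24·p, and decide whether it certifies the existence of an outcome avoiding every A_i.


Union bound: P[∪_{i=1}^{24} A_i] ≤ Σ_i P[A_i] ≤ 24·p = 24·(7/192) = 7/8.
Numerically: 7/8 ≈ 0.8750000.
Is 7/8 < 1? YES.
Since P[∪ A_i] ≤ 7/8 < 1, the complement has P[∩ A_i^c] ≥ 1 − 7/8 = 1/8 > 0, so some outcome avoids every A_i.

24·p = 7/8 ≈ 0.8750000; existence CERTIFIED by the union bound.


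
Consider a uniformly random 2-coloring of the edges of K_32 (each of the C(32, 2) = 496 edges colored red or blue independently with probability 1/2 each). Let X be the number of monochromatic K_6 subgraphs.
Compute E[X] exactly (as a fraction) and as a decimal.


Let X = Σ_S X_S over the C(32, 6) = 906192 subsets S of size 6, where X_S = 1 if the K_6 on S is monochromatic.
For a fixed S, the K_6 on S has C(6, 2) = 15 edges. P[all 15 edges red] = (1/2)^15, and likewise for blue, so P[monochromatic] = 2·(1/2)^15 = 2^{1 − 15} = 1/16384.
Summing: E[X] = C(32, 6) · 2^{1 − 15} = 906192 · 1/16384 = 56637/1024.
Numerically: E[X] ≈ 55.309570.

E[X] = C(32,6)·2^(1−C(6,2)) = 56637/1024 ≈ 55.309570.


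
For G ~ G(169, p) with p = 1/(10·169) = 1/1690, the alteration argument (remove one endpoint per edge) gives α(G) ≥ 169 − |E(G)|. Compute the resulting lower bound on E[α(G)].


E[|E(G)|] = C(169, 2)·p = 14196 · (1/1690) = 42/5.
E[α(G)] ≥ n − E[|E(G)|] = 169 − 42/5 = 803/5.
Numerically: ≈ 160.6000.
(This is only a lower bound; the true E[α(G)] may be larger.)

E[α(G)] ≥ 803/5 ≈ 160.6000.


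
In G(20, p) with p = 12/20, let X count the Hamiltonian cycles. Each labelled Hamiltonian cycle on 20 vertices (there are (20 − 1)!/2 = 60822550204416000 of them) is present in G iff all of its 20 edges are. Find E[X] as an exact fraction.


K_20 has (20 − 1)!/2 = 60822550204416000 labelled Hamiltonian cycles.
For each such Hamiltonian cycle H, let X_H = 1 if all 20 edges of H are present in G. Then P[X_H = 1] = p^{20} = (3/5)^{20} = 3486784401/95367431640625.
By linearity of expectation: E[X] = Σ_H E[X_H] = 60822550204416000 · p^{20} = 60822550204416000 · 3486784401/95367431640625 = 1696600954254376560918528/762939453125.
Numerically: E[X] ≈ 2.224e+12.

E[X] = 60822550204416000 · (3/5)^{20} = 1696600954254376560918528/762939453125 ≈ 2.224e+12.


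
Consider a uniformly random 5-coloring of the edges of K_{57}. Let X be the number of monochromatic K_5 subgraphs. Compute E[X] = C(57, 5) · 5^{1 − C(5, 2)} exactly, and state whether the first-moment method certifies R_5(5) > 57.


E[X] = C(57, 5) · 5^{1 − 10} = 4187106 · 5^{−9} = 4187106/1953125.
As a reduced fraction: E[X] = 4187106/1953125 ≈ 2.143798.
Is E[X] < 1? NO.
Since E[X] ≥ 1, the first-moment bound is inconclusive at n = 57; it does NOT by itself certify R_5(5) > 57.

E[X] = 4187106/1953125 ≈ 2.143798; E[X] ≥ 1; first-moment method inconclusive here.


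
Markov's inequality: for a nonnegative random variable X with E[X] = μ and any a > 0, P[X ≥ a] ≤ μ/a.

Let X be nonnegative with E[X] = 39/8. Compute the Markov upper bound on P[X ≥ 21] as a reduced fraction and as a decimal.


μ = E[X] = 39/8, a = 21.
Markov: P[X ≥ 21] ≤ μ/a = (39/8)/21 = 13/56.
Numerically: ≈ 0.232.
(Since a = 21 > μ = 4.875, the bound 13/56 is < 1 and informative.)

P[X ≥ 21] ≤ 13/56 ≈ 0.232.


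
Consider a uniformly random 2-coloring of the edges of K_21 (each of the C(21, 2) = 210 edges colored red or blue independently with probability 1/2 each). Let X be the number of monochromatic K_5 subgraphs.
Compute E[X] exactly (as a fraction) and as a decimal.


Let X = Σ_S X_S over the C(21, 5) = 20349 subsets S of size 5, where X_S = 1 if the K_5 on S is monochromatic.
For a fixed S, the K_5 on S has C(5, 2) = 10 edges. P[all 10 edges red] = (1/2)^10, and likewise for blue, so P[monochromatic] = 2·(1/2)^10 = 2^{1 − 10} = 1/512.
By linearity of expectation: E[X] = C(21, 5) · 2^{1 − 10} = 20349 · 1/512 = 20349/512.
Numerically: E[X] ≈ 39.74414.

E[X] = C(21,5)·2^(1−C(5,2)) = 20349/512 ≈ 39.74414.


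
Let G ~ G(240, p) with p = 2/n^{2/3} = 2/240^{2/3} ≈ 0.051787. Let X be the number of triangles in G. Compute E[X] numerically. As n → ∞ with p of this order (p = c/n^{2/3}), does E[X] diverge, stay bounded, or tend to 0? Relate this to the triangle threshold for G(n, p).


Number of potential triangles: C(240, 3) = 2275280.
Each occurs with probability p³ ≈ (0.051787)³ ≈ 1.3888889e-04.
By linearity: E[X] = C(240, 3)·p³ ≈ 2275280 · 1.3888889e-04 ≈ 316.01111.
Since α = 2/3 < 1, p = c/n^{2/3} ≫ 1/n is above the triangle threshold p ~ 1/n. Asymptotically E[X] ~ (c³/6)·n^{3(1−α)} = (2³/6)·n^{1} → ∞; triangles are abundant w.h.p.

E[X] ≈ 316.01111; in regime p = Θ(1/n^{2/3}) E[X] diverges (above the triangle threshold p ~ 1/n).


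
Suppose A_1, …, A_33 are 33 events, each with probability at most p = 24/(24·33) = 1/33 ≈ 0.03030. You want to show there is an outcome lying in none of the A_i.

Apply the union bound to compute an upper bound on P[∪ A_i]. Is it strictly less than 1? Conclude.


Union bound: P[∪_{i=1}^{33} A_i] ≤ Σ_i P[A_i] ≤ 33·p = 33·(1/33) = 1.
Numerically: 1 ≈ 1.00000.
Is 1 < 1? NO.
Since the bound 1 is ≥ 1, the union bound is uninformative here; it does NOT by itself certify existence.

33·p = 1 ≈ 1.00000; existence NOT certified by the union bound.


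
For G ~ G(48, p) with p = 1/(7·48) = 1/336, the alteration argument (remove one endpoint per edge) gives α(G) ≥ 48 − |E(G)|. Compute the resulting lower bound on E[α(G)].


E[|E(G)|] = C(48, 2)·p = 1128 · (1/336) = 47/14.
E[α(G)] ≥ n − E[|E(G)|] = 48 − 47/14 = 625/14.
Numerically: ≈ 44.642857.
(This is only a lower bound; the true E[α(G)] may be larger.)

E[α(G)] ≥ 625/14 ≈ 44.642857.


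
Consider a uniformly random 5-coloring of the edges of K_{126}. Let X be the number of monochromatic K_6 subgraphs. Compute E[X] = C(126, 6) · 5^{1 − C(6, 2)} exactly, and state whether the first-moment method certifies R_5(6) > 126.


E[X] = C(126, 6) · 5^{1 − 15} = 4925156775 · 5^{−14} = 4925156775/6103515625.
As a reduced fraction: E[X] = 197006271/244140625 ≈ 0.806938.
Is E[X] < 1? YES.
Since E[X] < 1, there exists a 5-coloring of K_{126} with no monochromatic K_6; hence R_5(6) > 126.

E[X] = 197006271/244140625 ≈ 0.806938; E[X] < 1, so R_5(6) > 126.


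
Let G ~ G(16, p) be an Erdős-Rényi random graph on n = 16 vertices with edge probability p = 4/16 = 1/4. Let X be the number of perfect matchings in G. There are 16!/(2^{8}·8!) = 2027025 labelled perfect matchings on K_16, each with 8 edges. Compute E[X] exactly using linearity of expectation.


K_16 has 16!/(2^{8}·8!) = 2027025 labelled perfect matchings.
For each such perfect matching H, let X_H = 1 if all 8 edges of H are present in G. Then P[X_H = 1] = p^{8} = (1/4)^{8} = 1/65536.
Summing the indicators: E[X] = Σ_H E[X_H] = 2027025 · p^{8} = 2027025 · 1/65536 = 2027025/65536.
Numerically: E[X] ≈ 30.9299.

E[X] = 2027025 · (1/4)^{8} = 2027025/65536 ≈ 30.9299.


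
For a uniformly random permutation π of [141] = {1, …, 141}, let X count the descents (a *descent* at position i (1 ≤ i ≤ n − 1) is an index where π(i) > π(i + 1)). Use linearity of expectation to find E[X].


Write X = Σ X_I over i = 1, …, 140, with X_I the indicator of one descent.
There are 140 indicators.
For each fixed i, the pair (π(i), π(i+1)) is a uniformly random ordered pair of distinct values from {1, …, 141}; by symmetry P[π(i) > π(i+1)] = 1/2.
By linearity: E[X] = 140 · (1/2) = (141 − 1) · (1/2) = 70 ≈ 70.000.

E[X] = 70 = 70.000.


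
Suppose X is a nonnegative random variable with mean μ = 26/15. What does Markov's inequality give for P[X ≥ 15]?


μ = E[X] = 26/15, a = 15.
Markov: P[X ≥ 15] ≤ μ/a = (26/15)/15 = 26/225.
Numerically: ≈ 0.1156.
(Since a = 15 > μ = 1.7333, the bound 26/225 is < 1 and informative.)

P[X ≥ 15] ≤ 26/225 ≈ 0.1156.


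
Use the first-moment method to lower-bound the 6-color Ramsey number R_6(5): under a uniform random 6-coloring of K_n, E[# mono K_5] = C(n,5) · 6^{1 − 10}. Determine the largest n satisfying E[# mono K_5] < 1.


We need C(n, 5) · 6^{1 − 10} < 1, i.e. C(n, 5) < 6^{10 − 1} = 10077696.
Check values of n near the boundary:
  n = 62: C(62, 5) = 6471002; 6471002 < 10077696? YES
  n = 63: C(63, 5) = 7028847; 7028847 < 10077696? YES
  n = 64: C(64, 5) = 7624512; 7624512 < 10077696? YES
  n = 65: C(65, 5) = 8259888; 8259888 < 10077696? YES
  n = 66: C(66, 5) = 8936928; 8936928 < 10077696? YES
  n = 67: C(67, 5) = 9657648; 9657648 < 10077696? YES
  n = 68: C(68, 5) = 10424128; 10424128 < 10077696? NO
  n = 69: C(69, 5) = 11238513; 11238513 < 10077696? NO
The largest n with C(n, 5) < 10077696 is n = 67 (where E[X] = 67067/69984 ≈ 0.9583). Hence R_6(5) > 67, i.e. R_6(5) ≥ 68.

Largest n = 67; hence R_6(5) > 67.


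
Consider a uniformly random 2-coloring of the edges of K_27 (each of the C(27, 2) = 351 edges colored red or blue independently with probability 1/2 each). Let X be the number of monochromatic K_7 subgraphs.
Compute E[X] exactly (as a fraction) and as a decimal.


Let X = Σ_S X_S over the C(27, 7) = 888030 subsets S of size 7, where X_S = 1 if the K_7 on S is monochromatic.
For a fixed S, the K_7 on S has C(7, 2) = 21 edges. P[all 21 edges red] = (1/2)^21, and likewise for blue, so P[monochromatic] = 2·(1/2)^21 = 2^{1 − 21} = 1/1048576.
By linearity of expectation: E[X] = C(27, 7) · 2^{1 − 21} = 888030 · 1/1048576 = 444015/524288.
Numerically: E[X] ≈ 0.84689.

E[X] = C(27,7)·2^(1−C(7,2)) = 444015/524288 ≈ 0.84689.


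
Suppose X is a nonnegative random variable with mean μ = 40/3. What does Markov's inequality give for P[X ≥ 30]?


μ = E[X] = 40/3, a = 30.
Markov: P[X ≥ 30] ≤ μ/a = (40/3)/30 = 4/9.
Numerically: ≈ 0.444444.
(Since a = 30 > μ = 13.333333, the bound 4/9 is < 1 and informative.)

P[X ≥ 30] ≤ 4/9 ≈ 0.444444.


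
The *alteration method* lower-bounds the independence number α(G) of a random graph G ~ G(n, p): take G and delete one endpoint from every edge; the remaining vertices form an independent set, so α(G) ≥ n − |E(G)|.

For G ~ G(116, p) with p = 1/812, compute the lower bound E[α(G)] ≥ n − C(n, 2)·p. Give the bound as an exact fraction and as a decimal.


E[|E(G)|] = C(116, 2)·p = 6670 · (1/812) = 115/14.
E[α(G)] ≥ n − E[|E(G)|] = 116 − 115/14 = 1509/14.
Numerically: ≈ 107.785714.
(This is only a lower bound; the true E[α(G)] may be larger.)

E[α(G)] ≥ 1509/14 ≈ 107.785714.


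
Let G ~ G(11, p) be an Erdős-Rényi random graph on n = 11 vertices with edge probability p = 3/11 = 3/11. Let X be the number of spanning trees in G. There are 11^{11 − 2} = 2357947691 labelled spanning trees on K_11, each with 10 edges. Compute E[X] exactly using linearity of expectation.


K_11 has 11^{11 − 2} = 2357947691 labelled spanning trees.
For each such spanning tree H, let X_H = 1 if all 10 edges of H are present in G. Then P[X_H = 1] = p^{10} = (3/11)^{10} = 59049/25937424601.
By linearity of expectation: E[X] = Σ_H E[X_H] = 2357947691 · p^{10} = 2357947691 · 59049/25937424601 = 59049/11.
Numerically: E[X] ≈ 5368.1.

E[X] = 2357947691 · (3/11)^{10} = 59049/11 ≈ 5368.1.


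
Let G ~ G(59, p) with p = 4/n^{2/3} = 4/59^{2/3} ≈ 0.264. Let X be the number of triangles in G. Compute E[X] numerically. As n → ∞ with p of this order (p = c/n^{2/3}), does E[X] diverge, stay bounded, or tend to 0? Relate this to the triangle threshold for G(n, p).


Number of potential triangles: C(59, 3) = 32509.
Each occurs with probability p³ ≈ (0.264)³ ≈ 1.83855e-02.
By linearity: E[X] = C(59, 3)·p³ ≈ 32509 · 1.83855e-02 ≈ 597.695.
Since α = 2/3 < 1, p = c/n^{2/3} ≫ 1/n is above the triangle threshold p ~ 1/n. Asymptotically E[X] ~ (c³/6)·n^{3(1−α)} = (4³/6)·n^{1} → ∞; triangles are abundant w.h.p.

E[X] ≈ 597.695; in regime p = Θ(1/n^{2/3}) E[X] diverges (above the triangle threshold p ~ 1/n).


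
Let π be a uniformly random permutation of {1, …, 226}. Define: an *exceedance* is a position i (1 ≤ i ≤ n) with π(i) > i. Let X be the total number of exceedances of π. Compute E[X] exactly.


Write X = Σ_{i=1}^{226} X_i, where X_i = 1_{π(i) > i}.
For each fixed i, π(i) is uniform over {1, …, 226} (marginal of a uniform permutation), so P[π(i) > i] = (n − i)/n. Summing: Σ_{i=1}^{226} (n − i)/n = (0 + 1 + … + 225)/226 = 226(226 − 1)/(2·226) = (226 − 1)/2.
Hence E[X] = Σ_{i=1}^{226} (226 − i)/226 = 225/2 ≈ 112.500000.

E[X] = 225/2 = 112.500000.


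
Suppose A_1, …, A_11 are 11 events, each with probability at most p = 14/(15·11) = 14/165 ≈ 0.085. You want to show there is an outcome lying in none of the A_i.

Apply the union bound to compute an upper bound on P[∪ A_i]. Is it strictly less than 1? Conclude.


Union bound: P[∪_{i=1}^{11} A_i] ≤ Σ_i P[A_i] ≤ 11·p = 11·(14/165) = 14/15.
Numerically: 14/15 ≈ 0.933.
Is 14/15 < 1? YES.
Since P[∪ A_i] ≤ 14/15 < 1, the complement has P[∩ A_i^c] ≥ 1 − 14/15 = 1/15 > 0, so some outcome avoids every A_i.

11·p = 14/15 ≈ 0.933; existence CERTIFIED by the union bound.


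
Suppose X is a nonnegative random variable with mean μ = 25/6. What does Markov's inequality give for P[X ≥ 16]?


μ = E[X] = 25/6, a = 16.
Markov: P[X ≥ 16] ≤ μ/a = (25/6)/16 = 25/96.
Numerically: ≈ 0.260.
(Since a = 16 > μ = 4.167, the bound 25/96 is < 1 and informative.)

P[X ≥ 16] ≤ 25/96 ≈ 0.260.


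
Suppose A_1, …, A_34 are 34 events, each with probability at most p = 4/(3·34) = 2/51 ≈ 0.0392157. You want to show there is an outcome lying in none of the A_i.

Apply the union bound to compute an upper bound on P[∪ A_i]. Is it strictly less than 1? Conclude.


Union bound: P[∪_{i=1}^{34} A_i] ≤ Σ_i P[A_i] ≤ 34·p = 34·(2/51) = 4/3.
Numerically: 4/3 ≈ 1.3333333.
Is 4/3 < 1? NO.
Since the bound 4/3 is ≥ 1, the union bound is uninformative here; it does NOT by itself certify existence.

34·p = 4/3 ≈ 1.3333333; existence NOT certified by the union bound.


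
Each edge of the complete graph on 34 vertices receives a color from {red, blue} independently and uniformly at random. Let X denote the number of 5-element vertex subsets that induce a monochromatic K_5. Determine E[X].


Let X = Σ_S X_S over the C(34, 5) = 278256 subsets S of size 5, where X_S = 1 if the K_5 on S is monochromatic.
For a fixed S, the K_5 on S has C(5, 2) = 10 edges. P[all 10 edges red] = (1/2)^10, and likewise for blue, so P[monochromatic] = 2·(1/2)^10 = 2^{1 − 10} = 1/512.
Summing: E[X] = C(34, 5) · 2^{1 − 10} = 278256 · 1/512 = 17391/32.
Numerically: E[X] ≈ 543.468750.

E[X] = C(34,5)·2^(1−C(5,2)) = 17391/32 ≈ 543.468750.


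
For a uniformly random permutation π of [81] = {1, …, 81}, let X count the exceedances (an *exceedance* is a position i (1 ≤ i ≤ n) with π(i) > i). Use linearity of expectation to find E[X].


Write X = Σ_{i=1}^{81} X_i, where X_i = 1_{π(i) > i}.
For each fixed i, π(i) is uniform over {1, …, 81} (marginal of a uniform permutation), so P[π(i) > i] = (n − i)/n. Summing: Σ_{i=1}^{81} (n − i)/n = (0 + 1 + … + 80)/81 = 81(81 − 1)/(2·81) = (81 − 1)/2.
Hence E[X] = Σ_{i=1}^{81} (81 − i)/81 = 40 ≈ 40.000.

E[X] = 40 = 40.000.


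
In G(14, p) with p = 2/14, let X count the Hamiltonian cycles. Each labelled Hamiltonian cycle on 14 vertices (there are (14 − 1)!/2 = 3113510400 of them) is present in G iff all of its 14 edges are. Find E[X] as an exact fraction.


K_14 has (14 − 1)!/2 = 3113510400 labelled Hamiltonian cycles.
For each such Hamiltonian cycle H, let X_H = 1 if all 14 edges of H are present in G. Then P[X_H = 1] = p^{14} = (1/7)^{14} = 1/678223072849.
By linearity of expectation: E[X] = Σ_H E[X_H] = 3113510400 · p^{14} = 3113510400 · 1/678223072849 = 444787200/96889010407.
Numerically: E[X] ≈ 0.00459.

E[X] = 3113510400 · (1/7)^{14} = 444787200/96889010407 ≈ 0.00459.


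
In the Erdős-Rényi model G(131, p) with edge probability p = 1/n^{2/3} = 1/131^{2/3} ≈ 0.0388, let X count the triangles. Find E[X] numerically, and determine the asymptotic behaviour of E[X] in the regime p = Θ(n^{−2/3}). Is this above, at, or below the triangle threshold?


Number of potential triangles: C(131, 3) = 366145.
Each occurs with probability p³ ≈ (0.0388)³ ≈ 5.82717e-05.
By linearity: E[X] = C(131, 3)·p³ ≈ 366145 · 5.82717e-05 ≈ 21.336.
Since α = 2/3 < 1, p = c/n^{2/3} ≫ 1/n is above the triangle threshold p ~ 1/n. Asymptotically E[X] ~ (c³/6)·n^{3(1−α)} = (1³/6)·n^{1} → ∞; triangles are abundant w.h.p.

E[X] ≈ 21.336; in regime p = Θ(1/n^{2/3}) E[X] diverges (above the triangle threshold p ~ 1/n).


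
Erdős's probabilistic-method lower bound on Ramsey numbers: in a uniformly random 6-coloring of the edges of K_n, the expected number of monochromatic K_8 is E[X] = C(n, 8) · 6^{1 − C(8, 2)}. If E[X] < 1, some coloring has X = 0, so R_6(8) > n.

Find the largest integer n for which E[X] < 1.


We need C(n, 8) · 6^{1 − 28} < 1, i.e. C(n, 8) < 6^{28 − 1} = 1023490369077469249536.
Check values of n near the boundary:
  n = 1594: C(1594, 8) = 1015652773590544255167; 1015652773590544255167 < 1023490369077469249536? YES
  n = 1595: C(1595, 8) = 1020772636343363633895; 1020772636343363633895 < 1023490369077469249536? YES
  n = 1596: C(1596, 8) = 1025915067760710553965; 1025915067760710553965 < 1023490369077469249536? NO
  n = 1597: C(1597, 8) = 1031080153060953275445; 1031080153060953275445 < 1023490369077469249536? NO
The largest n with C(n, 8) < 1023490369077469249536 is n = 1595 (where E[X] = 113419181815929292655/113721152119718805504 ≈ 0.997345). Hence R_6(8) > 1595, i.e. R_6(8) ≥ 1596.

Largest n = 1595; hence R_6(8) > 1595.


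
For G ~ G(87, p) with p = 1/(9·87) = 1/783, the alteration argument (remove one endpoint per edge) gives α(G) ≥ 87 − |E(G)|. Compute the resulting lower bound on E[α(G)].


E[|E(G)|] = C(87, 2)·p = 3741 · (1/783) = 43/9.
E[α(G)] ≥ n − E[|E(G)|] = 87 − 43/9 = 740/9.
Numerically: ≈ 82.222222.
(This is only a lower bound; the true E[α(G)] may be larger.)

E[α(G)] ≥ 740/9 ≈ 82.222222.
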